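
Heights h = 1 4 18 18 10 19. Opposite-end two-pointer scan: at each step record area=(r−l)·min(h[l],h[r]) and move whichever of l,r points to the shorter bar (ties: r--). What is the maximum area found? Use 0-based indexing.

l=0 r=5: min(1,19)*5=5 best=5 *, l++
l=1 r=5: min(4,19)*4=16 best=16 *, l++
l=2 r=5: min(18,19)*3=54 best=54 *, l++
l=3 r=5: min(18,19)*2=36 best=54, l++
l=4 r=5: min(10,19)*1=10 best=54, l++

max area = 54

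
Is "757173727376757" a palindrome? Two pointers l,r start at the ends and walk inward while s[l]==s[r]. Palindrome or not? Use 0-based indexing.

[0,14] '7'=='7' → l++,r--
[1,13] '5'=='5' → l++,r--
[2,12] '7'=='7' → l++,r--
[3,11] '1'!='6' → stop

not a palindrome (mismatch at 3,11)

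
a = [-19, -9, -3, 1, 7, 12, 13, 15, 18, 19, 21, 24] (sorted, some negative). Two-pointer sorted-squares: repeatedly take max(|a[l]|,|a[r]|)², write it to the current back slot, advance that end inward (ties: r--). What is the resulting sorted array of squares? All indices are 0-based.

[1, 9, 49, 81, 144, 169, 225, 324, 361, 361, 441, 576]

[0,11] |-19|<=|24| out[11]=576 → r--
[0,10] |-19|<=|21| out[10]=441 → r--
[0,9] |-19|<=|19| out[9]=361 → r--
[0,8] |-19|>|18| out[8]=361 → l++
[1,8] |-9|<=|18| out[7]=324 → r--
[1,7] |-9|<=|15| out[6]=225 → r--
[1,6] |-9|<=|13| out[5]=169 → r--
[1,5] |-9|<=|12| out[4]=144 → r--
[1,4] |-9|>|7| out[3]=81 → l++
[2,4] |-3|<=|7| out[2]=49 → r--
[2,3] |-3|>|1| out[1]=9 → l++
[3,3] |1|<=|1| out[0]=1 → r--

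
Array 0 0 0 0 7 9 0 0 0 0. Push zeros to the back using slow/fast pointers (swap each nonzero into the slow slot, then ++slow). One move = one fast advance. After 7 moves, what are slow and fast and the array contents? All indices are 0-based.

slow=0 fast=0: a[fast]=0, fast++
slow=0 fast=1: a[fast]=0, fast++
slow=0 fast=2: a[fast]=0, fast++
slow=0 fast=3: a[fast]=0, fast++
slow=0 fast=4: a[fast]=7≠0 swap→a[0]=7, slow++,fast++
slow=1 fast=5: a[fast]=9≠0 swap→a[1]=9, slow++,fast++
slow=2 fast=6: a[fast]=0, fast++

slow=2, fast=7, a=[7, 9, 0, 0, 0, 0, 0, 0, 0, 0]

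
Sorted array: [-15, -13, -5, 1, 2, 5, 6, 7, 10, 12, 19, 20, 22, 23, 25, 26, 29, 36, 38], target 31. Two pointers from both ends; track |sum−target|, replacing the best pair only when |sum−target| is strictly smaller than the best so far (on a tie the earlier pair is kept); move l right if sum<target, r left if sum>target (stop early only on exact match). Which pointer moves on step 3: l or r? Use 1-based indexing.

r

[1,19] -15+38=23 d=8 * → l++
[2,19] -13+38=25 d=6 * → l++
[3,19] -5+38=33 d=2 * → r--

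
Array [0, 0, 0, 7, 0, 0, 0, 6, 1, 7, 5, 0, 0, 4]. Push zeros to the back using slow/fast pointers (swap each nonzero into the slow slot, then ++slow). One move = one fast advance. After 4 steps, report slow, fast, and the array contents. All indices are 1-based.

slow=1 fast=1: a[fast]=0, fast++
slow=1 fast=2: a[fast]=0, fast++
slow=1 fast=3: a[fast]=0, fast++
slow=1 fast=4: a[fast]=7≠0 swap→a[1]=7, slow++,fast++

slow=2, fast=5, a=[7, 0, 0, 0, 0, 0, 0, 6, 1, 7, 5, 0, 0, 4]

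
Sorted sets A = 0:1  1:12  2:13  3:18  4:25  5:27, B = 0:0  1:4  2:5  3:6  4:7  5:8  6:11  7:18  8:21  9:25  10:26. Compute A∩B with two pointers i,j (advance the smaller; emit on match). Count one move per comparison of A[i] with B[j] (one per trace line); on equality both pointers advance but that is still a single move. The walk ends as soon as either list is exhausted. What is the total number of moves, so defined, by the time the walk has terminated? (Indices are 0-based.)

i=0 j=0: 1>0, j++
i=0 j=1: 1<4, i++
i=1 j=1: 12>4, j++
i=1 j=2: 12>5, j++
i=1 j=3: 12>6, j++
i=1 j=4: 12>7, j++
i=1 j=5: 12>8, j++
i=1 j=6: 12>11, j++
i=1 j=7: 12<18, i++
i=2 j=7: 13<18, i++
i=3 j=7: 18==18 emit, i++,j++
i=4 j=8: 25>21, j++
i=4 j=9: 25==25 emit, i++,j++
i=5 j=10: 27>26, j++

14 moves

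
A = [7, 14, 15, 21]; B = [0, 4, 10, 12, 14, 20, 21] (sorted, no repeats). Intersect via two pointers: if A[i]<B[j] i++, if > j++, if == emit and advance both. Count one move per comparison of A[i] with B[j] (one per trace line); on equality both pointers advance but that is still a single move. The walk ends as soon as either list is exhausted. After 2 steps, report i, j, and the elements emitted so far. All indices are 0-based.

[i=0,j=0] 7>0 → j++
[i=0,j=1] 7>4 → j++

i=0, j=2, emitted=[]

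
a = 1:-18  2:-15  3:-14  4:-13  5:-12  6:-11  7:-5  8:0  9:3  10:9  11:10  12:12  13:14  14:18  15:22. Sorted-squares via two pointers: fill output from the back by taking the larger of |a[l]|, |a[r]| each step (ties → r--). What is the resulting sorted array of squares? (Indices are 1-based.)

[0, 9, 25, 81, 100, 121, 144, 144, 169, 196, 196, 225, 324, 324, 484]

l=1 r=15: |-18|<=|22| out[15]=484, r--
l=1 r=14: |-18|<=|18| out[14]=324, r--
l=1 r=13: |-18|>|14| out[13]=324, l++
l=2 r=13: |-15|>|14| out[12]=225, l++
l=3 r=13: |-14|<=|14| out[11]=196, r--
l=3 r=12: |-14|>|12| out[10]=196, l++
l=4 r=12: |-13|>|12| out[9]=169, l++
l=5 r=12: |-12|<=|12| out[8]=144, r--
l=5 r=11: |-12|>|10| out[7]=144, l++
l=6 r=11: |-11|>|10| out[6]=121, l++
l=7 r=11: |-5|<=|10| out[5]=100, r--
l=7 r=10: |-5|<=|9| out[4]=81, r--
l=7 r=9: |-5|>|3| out[3]=25, l++
l=8 r=9: |0|<=|3| out[2]=9, r--
l=8 r=8: |0|<=|0| out[1]=0, r--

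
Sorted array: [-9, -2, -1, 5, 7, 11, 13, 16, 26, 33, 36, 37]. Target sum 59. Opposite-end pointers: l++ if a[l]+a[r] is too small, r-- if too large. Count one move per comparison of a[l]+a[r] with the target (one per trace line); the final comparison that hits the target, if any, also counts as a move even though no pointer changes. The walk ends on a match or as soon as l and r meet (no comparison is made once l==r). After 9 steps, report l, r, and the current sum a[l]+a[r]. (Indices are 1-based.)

l=9, r=11, sum=62

[1,12] -9+37=28 <59 → l++
[2,12] -2+37=35 <59 → l++
[3,12] -1+37=36 <59 → l++
[4,12] 5+37=42 <59 → l++
[5,12] 7+37=44 <59 → l++
[6,12] 11+37=48 <59 → l++
[7,12] 13+37=50 <59 → l++
[8,12] 16+37=53 <59 → l++
[9,12] 26+37=63 >59 → r--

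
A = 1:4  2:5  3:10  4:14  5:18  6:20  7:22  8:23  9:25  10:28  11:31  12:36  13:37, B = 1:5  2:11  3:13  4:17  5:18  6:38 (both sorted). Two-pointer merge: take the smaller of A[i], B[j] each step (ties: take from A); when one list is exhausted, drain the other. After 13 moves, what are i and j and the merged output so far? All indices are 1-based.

i=1 j=1: A[i]=4<=B[j]=5 take 4, i++
i=2 j=1: A[i]=5<=B[j]=5 take 5, i++
i=3 j=1: A[i]=10>B[j]=5 take 5, j++
i=3 j=2: A[i]=10<=B[j]=11 take 10, i++
i=4 j=2: A[i]=14>B[j]=11 take 11, j++
i=4 j=3: A[i]=14>B[j]=13 take 13, j++
i=4 j=4: A[i]=14<=B[j]=17 take 14, i++
i=5 j=4: A[i]=18>B[j]=17 take 17, j++
i=5 j=5: A[i]=18<=B[j]=18 take 18, i++
i=6 j=5: A[i]=20>B[j]=18 take 18, j++
i=6 j=6: A[i]=20<=B[j]=38 take 20, i++
i=7 j=6: A[i]=22<=B[j]=38 take 22, i++
i=8 j=6: A[i]=23<=B[j]=38 take 23, i++

i=9, j=6, merged so far=[4, 5, 5, 10, 11, 13, 14, 17, 18, 18, 20, 22, 23]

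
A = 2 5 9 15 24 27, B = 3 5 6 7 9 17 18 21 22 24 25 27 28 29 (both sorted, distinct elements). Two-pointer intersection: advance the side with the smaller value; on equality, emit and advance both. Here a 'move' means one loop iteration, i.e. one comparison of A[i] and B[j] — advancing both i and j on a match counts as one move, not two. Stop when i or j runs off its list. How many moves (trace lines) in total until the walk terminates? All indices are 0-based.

i=0 j=0: 2<3, i++
i=1 j=0: 5>3, j++
i=1 j=1: 5==5 emit, i++,j++
i=2 j=2: 9>6, j++
i=2 j=3: 9>7, j++
i=2 j=4: 9==9 emit, i++,j++
i=3 j=5: 15<17, i++
i=4 j=5: 24>17, j++
i=4 j=6: 24>18, j++
i=4 j=7: 24>21, j++
i=4 j=8: 24>22, j++
i=4 j=9: 24==24 emit, i++,j++
i=5 j=10: 27>25, j++
i=5 j=11: 27==27 emit, i++,j++

14 moves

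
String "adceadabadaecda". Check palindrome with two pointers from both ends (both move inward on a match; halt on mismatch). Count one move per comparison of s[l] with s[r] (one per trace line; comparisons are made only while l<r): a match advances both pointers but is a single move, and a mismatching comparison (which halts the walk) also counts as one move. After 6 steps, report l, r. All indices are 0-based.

[0,14] 'a'=='a' → l++,r--
[1,13] 'd'=='d' → l++,r--
[2,12] 'c'=='c' → l++,r--
[3,11] 'e'=='e' → l++,r--
[4,10] 'a'=='a' → l++,r--
[5,9] 'd'=='d' → l++,r--

l=6, r=8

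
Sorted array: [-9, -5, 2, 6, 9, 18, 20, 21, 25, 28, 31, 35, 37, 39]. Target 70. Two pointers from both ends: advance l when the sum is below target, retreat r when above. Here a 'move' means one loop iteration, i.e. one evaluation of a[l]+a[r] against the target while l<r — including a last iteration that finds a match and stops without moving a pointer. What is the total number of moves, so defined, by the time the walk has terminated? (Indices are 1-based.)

l=1 r=14: -9+39=30 <70, l++
l=2 r=14: -5+39=34 <70, l++
l=3 r=14: 2+39=41 <70, l++
l=4 r=14: 6+39=45 <70, l++
l=5 r=14: 9+39=48 <70, l++
l=6 r=14: 18+39=57 <70, l++
l=7 r=14: 20+39=59 <70, l++
l=8 r=14: 21+39=60 <70, l++
l=9 r=14: 25+39=64 <70, l++
l=10 r=14: 28+39=67 <70, l++
l=11 r=14: 31+39=70, found

11 moves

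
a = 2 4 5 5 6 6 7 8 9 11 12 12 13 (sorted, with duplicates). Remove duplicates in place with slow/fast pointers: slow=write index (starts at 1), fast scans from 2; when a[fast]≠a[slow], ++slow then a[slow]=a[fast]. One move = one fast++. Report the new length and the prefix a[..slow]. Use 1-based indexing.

length 10; prefix = [2, 4, 5, 6, 7, 8, 9, 11, 12, 13]

slow=1 fast=2: a[fast]=4≠a[slow]=2 write a[2]=4, slow++,fast++
slow=2 fast=3: a[fast]=5≠a[slow]=4 write a[3]=5, slow++,fast++
slow=3 fast=4: a[fast]=5=a[slow] dup, fast++
slow=3 fast=5: a[fast]=6≠a[slow]=5 write a[4]=6, slow++,fast++
slow=4 fast=6: a[fast]=6=a[slow] dup, fast++
slow=4 fast=7: a[fast]=7≠a[slow]=6 write a[5]=7, slow++,fast++
slow=5 fast=8: a[fast]=8≠a[slow]=7 write a[6]=8, slow++,fast++
slow=6 fast=9: a[fast]=9≠a[slow]=8 write a[7]=9, slow++,fast++
slow=7 fast=10: a[fast]=11≠a[slow]=9 write a[8]=11, slow++,fast++
slow=8 fast=11: a[fast]=12≠a[slow]=11 write a[9]=12, slow++,fast++
slow=9 fast=12: a[fast]=12=a[slow] dup, fast++
slow=9 fast=13: a[fast]=13≠a[slow]=12 write a[10]=13, slow++,fast++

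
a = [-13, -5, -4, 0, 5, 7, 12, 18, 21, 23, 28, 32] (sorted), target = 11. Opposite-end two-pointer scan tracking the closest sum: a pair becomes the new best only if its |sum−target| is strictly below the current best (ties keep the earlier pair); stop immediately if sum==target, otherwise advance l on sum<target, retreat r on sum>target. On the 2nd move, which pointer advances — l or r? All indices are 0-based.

l=0 r=11: -13+32=19 d=8 *, r--
l=0 r=10: -13+28=15 d=4 *, r--

r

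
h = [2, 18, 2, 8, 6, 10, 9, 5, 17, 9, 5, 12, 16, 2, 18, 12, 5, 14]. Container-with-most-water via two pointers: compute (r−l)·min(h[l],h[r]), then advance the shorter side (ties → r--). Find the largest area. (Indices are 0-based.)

max area = 234

[0,17] min(2,14)*17=34 best=34 * → l++
[1,17] min(18,14)*16=224 best=224 * → r--
[1,16] min(18,5)*15=75 best=224 → r--
[1,15] min(18,12)*14=168 best=224 → r--
[1,14] min(18,18)*13=234 best=234 * → r--
[1,13] min(18,2)*12=24 best=234 → r--
[1,12] min(18,16)*11=176 best=234 → r--
[1,11] min(18,12)*10=120 best=234 → r--
[1,10] min(18,5)*9=45 best=234 → r--
[1,9] min(18,9)*8=72 best=234 → r--
[1,8] min(18,17)*7=119 best=234 → r--
[1,7] min(18,5)*6=30 best=234 → r--
[1,6] min(18,9)*5=45 best=234 → r--
[1,5] min(18,10)*4=40 best=234 → r--
[1,4] min(18,6)*3=18 best=234 → r--
[1,3] min(18,8)*2=16 best=234 → r--
[1,2] min(18,2)*1=2 best=234 → r--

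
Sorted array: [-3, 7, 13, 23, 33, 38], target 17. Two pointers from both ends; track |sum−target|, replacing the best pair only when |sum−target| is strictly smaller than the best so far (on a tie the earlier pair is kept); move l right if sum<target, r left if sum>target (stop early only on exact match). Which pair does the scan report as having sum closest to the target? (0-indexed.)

l=0 r=5: -3+38=35 d=18 *, r--
l=0 r=4: -3+33=30 d=13 *, r--
l=0 r=3: -3+23=20 d=3 *, r--
l=0 r=2: -3+13=10 d=7, l++
l=1 r=2: 7+13=20 d=3, r--

pair (-3, 23) with sum 20 (|Δ|=3)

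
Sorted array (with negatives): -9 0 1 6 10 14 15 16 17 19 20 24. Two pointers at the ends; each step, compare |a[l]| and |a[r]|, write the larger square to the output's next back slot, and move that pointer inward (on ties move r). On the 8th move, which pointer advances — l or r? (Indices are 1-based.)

r

l=1 r=12: |-9|<=|24| out[12]=576, r--
l=1 r=11: |-9|<=|20| out[11]=400, r--
l=1 r=10: |-9|<=|19| out[10]=361, r--
l=1 r=9: |-9|<=|17| out[9]=289, r--
l=1 r=8: |-9|<=|16| out[8]=256, r--
l=1 r=7: |-9|<=|15| out[7]=225, r--
l=1 r=6: |-9|<=|14| out[6]=196, r--
l=1 r=5: |-9|<=|10| out[5]=100, r--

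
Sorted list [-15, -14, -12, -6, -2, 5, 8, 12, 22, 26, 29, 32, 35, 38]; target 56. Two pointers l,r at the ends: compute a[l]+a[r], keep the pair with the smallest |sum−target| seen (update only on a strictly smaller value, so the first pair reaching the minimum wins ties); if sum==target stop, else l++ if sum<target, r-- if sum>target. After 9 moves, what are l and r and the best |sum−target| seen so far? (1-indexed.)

l=9, r=13, best |Δ|=4

l=1 r=14: -15+38=23 d=33 *, l++
l=2 r=14: -14+38=24 d=32 *, l++
l=3 r=14: -12+38=26 d=30 *, l++
l=4 r=14: -6+38=32 d=24 *, l++
l=5 r=14: -2+38=36 d=20 *, l++
l=6 r=14: 5+38=43 d=13 *, l++
l=7 r=14: 8+38=46 d=10 *, l++
l=8 r=14: 12+38=50 d=6 *, l++
l=9 r=14: 22+38=60 d=4 *, r--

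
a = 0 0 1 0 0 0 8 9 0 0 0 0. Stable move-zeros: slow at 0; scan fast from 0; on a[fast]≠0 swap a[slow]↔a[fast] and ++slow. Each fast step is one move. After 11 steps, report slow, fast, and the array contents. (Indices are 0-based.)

(s=0,f=0) a[fast]=0 → fast++
(s=0,f=1) a[fast]=0 → fast++
(s=0,f=2) a[fast]=1≠0 swap→a[0]=1 → slow++,fast++
(s=1,f=3) a[fast]=0 → fast++
(s=1,f=4) a[fast]=0 → fast++
(s=1,f=5) a[fast]=0 → fast++
(s=1,f=6) a[fast]=8≠0 swap→a[1]=8 → slow++,fast++
(s=2,f=7) a[fast]=9≠0 swap→a[2]=9 → slow++,fast++
(s=3,f=8) a[fast]=0 → fast++
(s=3,f=9) a[fast]=0 → fast++
(s=3,f=10) a[fast]=0 → fast++

slow=3, fast=11, a=[1, 8, 9, 0, 0, 0, 0, 0, 0, 0, 0, 0]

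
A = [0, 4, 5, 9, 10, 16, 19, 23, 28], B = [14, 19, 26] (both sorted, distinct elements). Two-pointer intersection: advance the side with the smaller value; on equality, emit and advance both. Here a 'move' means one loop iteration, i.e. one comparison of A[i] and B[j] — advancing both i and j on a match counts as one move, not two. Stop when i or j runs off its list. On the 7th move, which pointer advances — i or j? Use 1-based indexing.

[i=1,j=1] 0<14 → i++
[i=2,j=1] 4<14 → i++
[i=3,j=1] 5<14 → i++
[i=4,j=1] 9<14 → i++
[i=5,j=1] 10<14 → i++
[i=6,j=1] 16>14 → j++
[i=6,j=2] 16<19 → i++

i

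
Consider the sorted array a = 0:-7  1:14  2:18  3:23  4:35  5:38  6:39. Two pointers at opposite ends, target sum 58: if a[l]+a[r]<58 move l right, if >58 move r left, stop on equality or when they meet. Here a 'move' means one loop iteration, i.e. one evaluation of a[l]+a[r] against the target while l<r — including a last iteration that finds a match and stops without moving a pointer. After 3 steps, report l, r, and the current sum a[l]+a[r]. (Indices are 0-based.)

l=0 r=6: -7+39=32 <58, l++
l=1 r=6: 14+39=53 <58, l++
l=2 r=6: 18+39=57 <58, l++

l=3, r=6, sum=62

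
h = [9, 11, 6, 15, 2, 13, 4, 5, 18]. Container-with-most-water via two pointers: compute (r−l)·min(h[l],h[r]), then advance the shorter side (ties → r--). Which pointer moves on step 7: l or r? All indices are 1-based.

l=1 r=9: min(9,18)*8=72 best=72 *, l++
l=2 r=9: min(11,18)*7=77 best=77 *, l++
l=3 r=9: min(6,18)*6=36 best=77, l++
l=4 r=9: min(15,18)*5=75 best=77, l++
l=5 r=9: min(2,18)*4=8 best=77, l++
l=6 r=9: min(13,18)*3=39 best=77, l++
l=7 r=9: min(4,18)*2=8 best=77, l++

l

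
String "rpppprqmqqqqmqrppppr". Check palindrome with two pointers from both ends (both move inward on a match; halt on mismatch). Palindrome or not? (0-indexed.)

palindrome

l=0 r=19: 'r'=='r', l++,r--
l=1 r=18: 'p'=='p', l++,r--
l=2 r=17: 'p'=='p', l++,r--
l=3 r=16: 'p'=='p', l++,r--
l=4 r=15: 'p'=='p', l++,r--
l=5 r=14: 'r'=='r', l++,r--
l=6 r=13: 'q'=='q', l++,r--
l=7 r=12: 'm'=='m', l++,r--
l=8 r=11: 'q'=='q', l++,r--
l=9 r=10: 'q'=='q', l++,r--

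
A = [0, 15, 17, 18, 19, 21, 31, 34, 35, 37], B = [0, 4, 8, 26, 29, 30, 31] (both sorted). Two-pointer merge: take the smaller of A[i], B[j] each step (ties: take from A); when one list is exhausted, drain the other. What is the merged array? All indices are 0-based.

[0, 0, 4, 8, 15, 17, 18, 19, 21, 26, 29, 30, 31, 31, 34, 35, 37]

i=0 j=0: A[i]=0<=B[j]=0 take 0, i++
i=1 j=0: A[i]=15>B[j]=0 take 0, j++
i=1 j=1: A[i]=15>B[j]=4 take 4, j++
i=1 j=2: A[i]=15>B[j]=8 take 8, j++
i=1 j=3: A[i]=15<=B[j]=26 take 15, i++
i=2 j=3: A[i]=17<=B[j]=26 take 17, i++
i=3 j=3: A[i]=18<=B[j]=26 take 18, i++
i=4 j=3: A[i]=19<=B[j]=26 take 19, i++
i=5 j=3: A[i]=21<=B[j]=26 take 21, i++
i=6 j=3: A[i]=31>B[j]=26 take 26, j++
i=6 j=4: A[i]=31>B[j]=29 take 29, j++
i=6 j=5: A[i]=31>B[j]=30 take 30, j++
i=6 j=6: A[i]=31<=B[j]=31 take 31, i++
i=7 j=6: A[i]=34>B[j]=31 take 31, j++
i=7 j=7: B done, take A[i]=34, i++
i=8 j=7: B done, take A[i]=35, i++
i=9 j=7: B done, take A[i]=37, i++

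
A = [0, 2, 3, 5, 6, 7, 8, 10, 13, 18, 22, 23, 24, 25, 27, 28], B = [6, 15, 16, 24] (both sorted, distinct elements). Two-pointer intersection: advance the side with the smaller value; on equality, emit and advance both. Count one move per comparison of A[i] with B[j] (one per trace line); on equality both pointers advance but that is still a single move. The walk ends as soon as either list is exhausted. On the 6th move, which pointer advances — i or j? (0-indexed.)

i

i=0 j=0: 0<6, i++
i=1 j=0: 2<6, i++
i=2 j=0: 3<6, i++
i=3 j=0: 5<6, i++
i=4 j=0: 6==6 emit, i++,j++
i=5 j=1: 7<15, i++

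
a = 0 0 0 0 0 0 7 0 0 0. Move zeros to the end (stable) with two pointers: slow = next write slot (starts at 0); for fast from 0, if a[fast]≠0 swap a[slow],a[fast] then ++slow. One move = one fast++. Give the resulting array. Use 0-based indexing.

[7, 0, 0, 0, 0, 0, 0, 0, 0, 0]

slow=0 fast=0: a[fast]=0, fast++
slow=0 fast=1: a[fast]=0, fast++
slow=0 fast=2: a[fast]=0, fast++
slow=0 fast=3: a[fast]=0, fast++
slow=0 fast=4: a[fast]=0, fast++
slow=0 fast=5: a[fast]=0, fast++
slow=0 fast=6: a[fast]=7≠0 swap→a[0]=7, slow++,fast++
slow=1 fast=7: a[fast]=0, fast++
slow=1 fast=8: a[fast]=0, fast++
slow=1 fast=9: a[fast]=0, fast++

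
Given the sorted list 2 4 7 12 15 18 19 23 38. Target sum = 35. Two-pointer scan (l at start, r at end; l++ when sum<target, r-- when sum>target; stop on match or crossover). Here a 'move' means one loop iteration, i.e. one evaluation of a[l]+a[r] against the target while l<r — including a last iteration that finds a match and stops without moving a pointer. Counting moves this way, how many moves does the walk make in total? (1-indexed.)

5 moves

l=1 r=9: 2+38=40 >35, r--
l=1 r=8: 2+23=25 <35, l++
l=2 r=8: 4+23=27 <35, l++
l=3 r=8: 7+23=30 <35, l++
l=4 r=8: 12+23=35, found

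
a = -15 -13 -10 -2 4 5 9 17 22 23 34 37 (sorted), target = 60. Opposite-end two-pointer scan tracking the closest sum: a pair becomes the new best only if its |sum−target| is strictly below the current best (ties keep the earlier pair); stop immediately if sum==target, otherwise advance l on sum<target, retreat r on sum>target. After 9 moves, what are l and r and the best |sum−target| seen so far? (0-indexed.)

l=9, r=11, best |Δ|=1

[0,11] -15+37=22 d=38 * → l++
[1,11] -13+37=24 d=36 * → l++
[2,11] -10+37=27 d=33 * → l++
[3,11] -2+37=35 d=25 * → l++
[4,11] 4+37=41 d=19 * → l++
[5,11] 5+37=42 d=18 * → l++
[6,11] 9+37=46 d=14 * → l++
[7,11] 17+37=54 d=6 * → l++
[8,11] 22+37=59 d=1 * → l++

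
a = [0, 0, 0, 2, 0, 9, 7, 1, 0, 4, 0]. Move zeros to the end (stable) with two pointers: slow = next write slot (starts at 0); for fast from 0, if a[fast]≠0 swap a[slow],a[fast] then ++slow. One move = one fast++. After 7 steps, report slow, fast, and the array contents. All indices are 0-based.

(s=0,f=0) a[fast]=0 → fast++
(s=0,f=1) a[fast]=0 → fast++
(s=0,f=2) a[fast]=0 → fast++
(s=0,f=3) a[fast]=2≠0 swap→a[0]=2 → slow++,fast++
(s=1,f=4) a[fast]=0 → fast++
(s=1,f=5) a[fast]=9≠0 swap→a[1]=9 → slow++,fast++
(s=2,f=6) a[fast]=7≠0 swap→a[2]=7 → slow++,fast++

slow=3, fast=7, a=[2, 9, 7, 0, 0, 0, 0, 1, 0, 4, 0]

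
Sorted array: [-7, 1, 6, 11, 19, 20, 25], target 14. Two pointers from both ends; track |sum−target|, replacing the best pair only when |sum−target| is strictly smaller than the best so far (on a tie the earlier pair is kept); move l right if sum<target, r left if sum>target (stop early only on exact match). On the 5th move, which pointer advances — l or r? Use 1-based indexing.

l

[1,7] -7+25=18 d=4 * → r--
[1,6] -7+20=13 d=1 * → l++
[2,6] 1+20=21 d=7 → r--
[2,5] 1+19=20 d=6 → r--
[2,4] 1+11=12 d=2 → l++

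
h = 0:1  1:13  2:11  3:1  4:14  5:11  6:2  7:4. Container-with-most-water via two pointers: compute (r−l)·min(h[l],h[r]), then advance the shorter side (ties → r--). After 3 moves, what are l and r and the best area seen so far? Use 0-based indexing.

[0,7] min(1,4)*7=7 best=7 * → l++
[1,7] min(13,4)*6=24 best=24 * → r--
[1,6] min(13,2)*5=10 best=24 → r--

l=1, r=5, best area=24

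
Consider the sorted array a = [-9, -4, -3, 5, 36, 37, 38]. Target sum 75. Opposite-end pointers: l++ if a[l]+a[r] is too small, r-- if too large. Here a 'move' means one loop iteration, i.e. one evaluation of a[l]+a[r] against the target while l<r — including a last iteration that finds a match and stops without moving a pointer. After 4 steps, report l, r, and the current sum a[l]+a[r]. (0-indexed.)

[0,6] -9+38=29 <75 → l++
[1,6] -4+38=34 <75 → l++
[2,6] -3+38=35 <75 → l++
[3,6] 5+38=43 <75 → l++

l=4, r=6, sum=74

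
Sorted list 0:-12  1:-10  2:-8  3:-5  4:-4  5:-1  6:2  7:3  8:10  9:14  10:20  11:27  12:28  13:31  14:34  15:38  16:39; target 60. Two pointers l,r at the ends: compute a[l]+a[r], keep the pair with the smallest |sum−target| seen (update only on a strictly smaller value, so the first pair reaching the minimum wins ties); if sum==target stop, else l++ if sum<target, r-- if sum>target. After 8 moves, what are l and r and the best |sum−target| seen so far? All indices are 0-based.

[0,16] -12+39=27 d=33 * → l++
[1,16] -10+39=29 d=31 * → l++
[2,16] -8+39=31 d=29 * → l++
[3,16] -5+39=34 d=26 * → l++
[4,16] -4+39=35 d=25 * → l++
[5,16] -1+39=38 d=22 * → l++
[6,16] 2+39=41 d=19 * → l++
[7,16] 3+39=42 d=18 * → l++

l=8, r=16, best |Δ|=18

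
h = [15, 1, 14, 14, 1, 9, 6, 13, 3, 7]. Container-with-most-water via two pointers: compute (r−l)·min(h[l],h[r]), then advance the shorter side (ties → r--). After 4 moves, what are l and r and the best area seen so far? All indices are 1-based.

[1,10] min(15,7)*9=63 best=63 * → r--
[1,9] min(15,3)*8=24 best=63 → r--
[1,8] min(15,13)*7=91 best=91 * → r--
[1,7] min(15,6)*6=36 best=91 → r--

l=1, r=6, best area=91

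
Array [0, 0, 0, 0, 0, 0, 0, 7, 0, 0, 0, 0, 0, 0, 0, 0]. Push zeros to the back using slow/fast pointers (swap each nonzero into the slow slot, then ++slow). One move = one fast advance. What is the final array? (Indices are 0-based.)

slow=0 fast=0: a[fast]=0, fast++
slow=0 fast=1: a[fast]=0, fast++
slow=0 fast=2: a[fast]=0, fast++
slow=0 fast=3: a[fast]=0, fast++
slow=0 fast=4: a[fast]=0, fast++
slow=0 fast=5: a[fast]=0, fast++
slow=0 fast=6: a[fast]=0, fast++
slow=0 fast=7: a[fast]=7≠0 swap→a[0]=7, slow++,fast++
slow=1 fast=8: a[fast]=0, fast++
slow=1 fast=9: a[fast]=0, fast++
slow=1 fast=10: a[fast]=0, fast++
slow=1 fast=11: a[fast]=0, fast++
slow=1 fast=12: a[fast]=0, fast++
slow=1 fast=13: a[fast]=0, fast++
slow=1 fast=14: a[fast]=0, fast++
slow=1 fast=15: a[fast]=0, fast++

[7, 0, 0, 0, 0, 0, 0, 0, 0, 0, 0, 0, 0, 0, 0, 0]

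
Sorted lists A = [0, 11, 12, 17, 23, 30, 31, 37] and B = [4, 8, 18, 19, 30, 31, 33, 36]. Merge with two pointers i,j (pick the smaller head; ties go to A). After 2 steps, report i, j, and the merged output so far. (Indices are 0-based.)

[i=0,j=0] A[i]=0<=B[j]=4 take 0 → i++
[i=1,j=0] A[i]=11>B[j]=4 take 4 → j++

i=1, j=1, merged so far=[0, 4]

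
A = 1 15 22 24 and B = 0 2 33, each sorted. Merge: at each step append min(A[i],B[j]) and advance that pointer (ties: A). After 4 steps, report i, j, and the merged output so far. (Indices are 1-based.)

i=3, j=3, merged so far=[0, 1, 2, 15]

i=1 j=1: A[i]=1>B[j]=0 take 0, j++
i=1 j=2: A[i]=1<=B[j]=2 take 1, i++
i=2 j=2: A[i]=15>B[j]=2 take 2, j++
i=2 j=3: A[i]=15<=B[j]=33 take 15, i++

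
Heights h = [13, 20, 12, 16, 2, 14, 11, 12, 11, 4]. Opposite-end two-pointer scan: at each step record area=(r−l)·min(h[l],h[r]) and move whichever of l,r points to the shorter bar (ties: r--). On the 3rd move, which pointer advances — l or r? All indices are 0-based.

[0,9] min(13,4)*9=36 best=36 * → r--
[0,8] min(13,11)*8=88 best=88 * → r--
[0,7] min(13,12)*7=84 best=88 → r--

r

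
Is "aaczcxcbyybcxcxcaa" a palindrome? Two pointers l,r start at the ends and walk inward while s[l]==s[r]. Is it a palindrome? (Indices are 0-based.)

l=0 r=17: 'a'=='a', l++,r--
l=1 r=16: 'a'=='a', l++,r--
l=2 r=15: 'c'=='c', l++,r--
l=3 r=14: 'z'!='x', stop

not a palindrome (mismatch at 3,14)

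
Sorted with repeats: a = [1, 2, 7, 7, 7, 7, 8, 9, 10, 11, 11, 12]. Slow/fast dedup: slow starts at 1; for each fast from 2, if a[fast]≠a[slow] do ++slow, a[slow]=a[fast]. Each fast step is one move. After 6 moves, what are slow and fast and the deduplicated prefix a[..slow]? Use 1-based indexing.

(s=1,f=2) a[fast]=2≠a[slow]=1 write a[2]=2 → slow++,fast++
(s=2,f=3) a[fast]=7≠a[slow]=2 write a[3]=7 → slow++,fast++
(s=3,f=4) a[fast]=7=a[slow] dup → fast++
(s=3,f=5) a[fast]=7=a[slow] dup → fast++
(s=3,f=6) a[fast]=7=a[slow] dup → fast++
(s=3,f=7) a[fast]=8≠a[slow]=7 write a[4]=8 → slow++,fast++

slow=4, fast=8, prefix=[1, 2, 7, 8]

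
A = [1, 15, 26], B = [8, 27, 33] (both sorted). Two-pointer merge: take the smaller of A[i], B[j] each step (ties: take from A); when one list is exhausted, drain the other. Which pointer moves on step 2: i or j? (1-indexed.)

j

i=1 j=1: A[i]=1<=B[j]=8 take 1, i++
i=2 j=1: A[i]=15>B[j]=8 take 8, j++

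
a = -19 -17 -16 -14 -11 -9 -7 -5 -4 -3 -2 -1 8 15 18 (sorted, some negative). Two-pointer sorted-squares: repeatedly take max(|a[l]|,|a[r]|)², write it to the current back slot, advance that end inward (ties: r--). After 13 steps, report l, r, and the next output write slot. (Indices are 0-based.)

[0,14] |-19|>|18| out[14]=361 → l++
[1,14] |-17|<=|18| out[13]=324 → r--
[1,13] |-17|>|15| out[12]=289 → l++
[2,13] |-16|>|15| out[11]=256 → l++
[3,13] |-14|<=|15| out[10]=225 → r--
[3,12] |-14|>|8| out[9]=196 → l++
[4,12] |-11|>|8| out[8]=121 → l++
[5,12] |-9|>|8| out[7]=81 → l++
[6,12] |-7|<=|8| out[6]=64 → r--
[6,11] |-7|>|-1| out[5]=49 → l++
[7,11] |-5|>|-1| out[4]=25 → l++
[8,11] |-4|>|-1| out[3]=16 → l++
[9,11] |-3|>|-1| out[2]=9 → l++

l=10, r=11, next write slot=1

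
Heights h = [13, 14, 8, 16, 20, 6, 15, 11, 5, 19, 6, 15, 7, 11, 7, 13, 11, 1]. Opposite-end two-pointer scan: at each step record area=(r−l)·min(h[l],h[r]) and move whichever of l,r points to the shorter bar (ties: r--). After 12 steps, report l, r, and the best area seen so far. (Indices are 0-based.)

[0,17] min(13,1)*17=17 best=17 * → r--
[0,16] min(13,11)*16=176 best=176 * → r--
[0,15] min(13,13)*15=195 best=195 * → r--
[0,14] min(13,7)*14=98 best=195 → r--
[0,13] min(13,11)*13=143 best=195 → r--
[0,12] min(13,7)*12=84 best=195 → r--
[0,11] min(13,15)*11=143 best=195 → l++
[1,11] min(14,15)*10=140 best=195 → l++
[2,11] min(8,15)*9=72 best=195 → l++
[3,11] min(16,15)*8=120 best=195 → r--
[3,10] min(16,6)*7=42 best=195 → r--
[3,9] min(16,19)*6=96 best=195 → l++

l=4, r=9, best area=195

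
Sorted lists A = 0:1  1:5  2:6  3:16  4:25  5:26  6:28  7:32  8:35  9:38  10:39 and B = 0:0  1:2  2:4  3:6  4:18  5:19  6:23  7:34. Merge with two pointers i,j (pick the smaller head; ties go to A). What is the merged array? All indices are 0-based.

[0, 1, 2, 4, 5, 6, 6, 16, 18, 19, 23, 25, 26, 28, 32, 34, 35, 38, 39]

[i=0,j=0] A[i]=1>B[j]=0 take 0 → j++
[i=0,j=1] A[i]=1<=B[j]=2 take 1 → i++
[i=1,j=1] A[i]=5>B[j]=2 take 2 → j++
[i=1,j=2] A[i]=5>B[j]=4 take 4 → j++
[i=1,j=3] A[i]=5<=B[j]=6 take 5 → i++
[i=2,j=3] A[i]=6<=B[j]=6 take 6 → i++
[i=3,j=3] A[i]=16>B[j]=6 take 6 → j++
[i=3,j=4] A[i]=16<=B[j]=18 take 16 → i++
[i=4,j=4] A[i]=25>B[j]=18 take 18 → j++
[i=4,j=5] A[i]=25>B[j]=19 take 19 → j++
[i=4,j=6] A[i]=25>B[j]=23 take 23 → j++
[i=4,j=7] A[i]=25<=B[j]=34 take 25 → i++
[i=5,j=7] A[i]=26<=B[j]=34 take 26 → i++
[i=6,j=7] A[i]=28<=B[j]=34 take 28 → i++
[i=7,j=7] A[i]=32<=B[j]=34 take 32 → i++
[i=8,j=7] A[i]=35>B[j]=34 take 34 → j++
[i=8,j=8] B done, take A[i]=35 → i++
[i=9,j=8] B done, take A[i]=38 → i++
[i=10,j=8] B done, take A[i]=39 → i++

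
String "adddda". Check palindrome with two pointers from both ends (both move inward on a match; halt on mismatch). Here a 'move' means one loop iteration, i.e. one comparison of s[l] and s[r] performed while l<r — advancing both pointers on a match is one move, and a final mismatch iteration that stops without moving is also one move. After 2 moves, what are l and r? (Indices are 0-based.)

[0,5] 'a'=='a' → l++,r--
[1,4] 'd'=='d' → l++,r--

l=2, r=3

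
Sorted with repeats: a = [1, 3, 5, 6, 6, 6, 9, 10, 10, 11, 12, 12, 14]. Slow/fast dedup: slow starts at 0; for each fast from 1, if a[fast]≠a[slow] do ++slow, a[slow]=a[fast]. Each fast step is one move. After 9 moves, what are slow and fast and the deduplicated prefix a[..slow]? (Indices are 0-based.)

slow=0 fast=1: a[fast]=3≠a[slow]=1 write a[1]=3, slow++,fast++
slow=1 fast=2: a[fast]=5≠a[slow]=3 write a[2]=5, slow++,fast++
slow=2 fast=3: a[fast]=6≠a[slow]=5 write a[3]=6, slow++,fast++
slow=3 fast=4: a[fast]=6=a[slow] dup, fast++
slow=3 fast=5: a[fast]=6=a[slow] dup, fast++
slow=3 fast=6: a[fast]=9≠a[slow]=6 write a[4]=9, slow++,fast++
slow=4 fast=7: a[fast]=10≠a[slow]=9 write a[5]=10, slow++,fast++
slow=5 fast=8: a[fast]=10=a[slow] dup, fast++
slow=5 fast=9: a[fast]=11≠a[slow]=10 write a[6]=11, slow++,fast++

slow=6, fast=10, prefix=[1, 3, 5, 6, 9, 10, 11]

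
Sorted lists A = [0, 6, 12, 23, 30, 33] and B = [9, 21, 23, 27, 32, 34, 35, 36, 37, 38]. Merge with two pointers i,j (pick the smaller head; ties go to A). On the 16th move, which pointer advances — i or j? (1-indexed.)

i=1 j=1: A[i]=0<=B[j]=9 take 0, i++
i=2 j=1: A[i]=6<=B[j]=9 take 6, i++
i=3 j=1: A[i]=12>B[j]=9 take 9, j++
i=3 j=2: A[i]=12<=B[j]=21 take 12, i++
i=4 j=2: A[i]=23>B[j]=21 take 21, j++
i=4 j=3: A[i]=23<=B[j]=23 take 23, i++
i=5 j=3: A[i]=30>B[j]=23 take 23, j++
i=5 j=4: A[i]=30>B[j]=27 take 27, j++
i=5 j=5: A[i]=30<=B[j]=32 take 30, i++
i=6 j=5: A[i]=33>B[j]=32 take 32, j++
i=6 j=6: A[i]=33<=B[j]=34 take 33, i++
i=7 j=6: A done, take B[j]=34, j++
i=7 j=7: A done, take B[j]=35, j++
i=7 j=8: A done, take B[j]=36, j++
i=7 j=9: A done, take B[j]=37, j++
i=7 j=10: A done, take B[j]=38, j++

j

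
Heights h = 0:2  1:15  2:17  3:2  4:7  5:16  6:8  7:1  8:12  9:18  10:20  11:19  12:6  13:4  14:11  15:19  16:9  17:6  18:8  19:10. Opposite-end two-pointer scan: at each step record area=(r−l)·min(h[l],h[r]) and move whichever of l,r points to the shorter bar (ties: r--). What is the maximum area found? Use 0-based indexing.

max area = 221

[0,19] min(2,10)*19=38 best=38 * → l++
[1,19] min(15,10)*18=180 best=180 * → r--
[1,18] min(15,8)*17=136 best=180 → r--
[1,17] min(15,6)*16=96 best=180 → r--
[1,16] min(15,9)*15=135 best=180 → r--
[1,15] min(15,19)*14=210 best=210 * → l++
[2,15] min(17,19)*13=221 best=221 * → l++
[3,15] min(2,19)*12=24 best=221 → l++
[4,15] min(7,19)*11=77 best=221 → l++
[5,15] min(16,19)*10=160 best=221 → l++
[6,15] min(8,19)*9=72 best=221 → l++
[7,15] min(1,19)*8=8 best=221 → l++
[8,15] min(12,19)*7=84 best=221 → l++
[9,15] min(18,19)*6=108 best=221 → l++
[10,15] min(20,19)*5=95 best=221 → r--
[10,14] min(20,11)*4=44 best=221 → r--
[10,13] min(20,4)*3=12 best=221 → r--
[10,12] min(20,6)*2=12 best=221 → r--
[10,11] min(20,19)*1=19 best=221 → r--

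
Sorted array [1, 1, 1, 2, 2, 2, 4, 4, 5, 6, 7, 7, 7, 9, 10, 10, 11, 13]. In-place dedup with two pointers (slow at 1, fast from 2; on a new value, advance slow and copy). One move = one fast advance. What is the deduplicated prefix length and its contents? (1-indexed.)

length 10; prefix = [1, 2, 4, 5, 6, 7, 9, 10, 11, 13]

slow=1 fast=2: a[fast]=1=a[slow] dup, fast++
slow=1 fast=3: a[fast]=1=a[slow] dup, fast++
slow=1 fast=4: a[fast]=2≠a[slow]=1 write a[2]=2, slow++,fast++
slow=2 fast=5: a[fast]=2=a[slow] dup, fast++
slow=2 fast=6: a[fast]=2=a[slow] dup, fast++
slow=2 fast=7: a[fast]=4≠a[slow]=2 write a[3]=4, slow++,fast++
slow=3 fast=8: a[fast]=4=a[slow] dup, fast++
slow=3 fast=9: a[fast]=5≠a[slow]=4 write a[4]=5, slow++,fast++
slow=4 fast=10: a[fast]=6≠a[slow]=5 write a[5]=6, slow++,fast++
slow=5 fast=11: a[fast]=7≠a[slow]=6 write a[6]=7, slow++,fast++
slow=6 fast=12: a[fast]=7=a[slow] dup, fast++
slow=6 fast=13: a[fast]=7=a[slow] dup, fast++
slow=6 fast=14: a[fast]=9≠a[slow]=7 write a[7]=9, slow++,fast++
slow=7 fast=15: a[fast]=10≠a[slow]=9 write a[8]=10, slow++,fast++
slow=8 fast=16: a[fast]=10=a[slow] dup, fast++
slow=8 fast=17: a[fast]=11≠a[slow]=10 write a[9]=11, slow++,fast++
slow=9 fast=18: a[fast]=13≠a[slow]=11 write a[10]=13, slow++,fast++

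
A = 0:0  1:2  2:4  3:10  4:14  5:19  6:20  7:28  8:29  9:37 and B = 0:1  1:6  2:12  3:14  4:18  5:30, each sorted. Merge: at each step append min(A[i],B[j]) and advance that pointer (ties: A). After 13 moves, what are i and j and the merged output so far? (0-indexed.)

i=8, j=5, merged so far=[0, 1, 2, 4, 6, 10, 12, 14, 14, 18, 19, 20, 28]

[i=0,j=0] A[i]=0<=B[j]=1 take 0 → i++
[i=1,j=0] A[i]=2>B[j]=1 take 1 → j++
[i=1,j=1] A[i]=2<=B[j]=6 take 2 → i++
[i=2,j=1] A[i]=4<=B[j]=6 take 4 → i++
[i=3,j=1] A[i]=10>B[j]=6 take 6 → j++
[i=3,j=2] A[i]=10<=B[j]=12 take 10 → i++
[i=4,j=2] A[i]=14>B[j]=12 take 12 → j++
[i=4,j=3] A[i]=14<=B[j]=14 take 14 → i++
[i=5,j=3] A[i]=19>B[j]=14 take 14 → j++
[i=5,j=4] A[i]=19>B[j]=18 take 18 → j++
[i=5,j=5] A[i]=19<=B[j]=30 take 19 → i++
[i=6,j=5] A[i]=20<=B[j]=30 take 20 → i++
[i=7,j=5] A[i]=28<=B[j]=30 take 28 → i++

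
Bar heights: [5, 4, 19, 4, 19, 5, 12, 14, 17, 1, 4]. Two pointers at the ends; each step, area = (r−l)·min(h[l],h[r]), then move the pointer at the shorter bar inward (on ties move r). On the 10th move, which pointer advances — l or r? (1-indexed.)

r

[1,11] min(5,4)*10=40 best=40 * → r--
[1,10] min(5,1)*9=9 best=40 → r--
[1,9] min(5,17)*8=40 best=40 → l++
[2,9] min(4,17)*7=28 best=40 → l++
[3,9] min(19,17)*6=102 best=102 * → r--
[3,8] min(19,14)*5=70 best=102 → r--
[3,7] min(19,12)*4=48 best=102 → r--
[3,6] min(19,5)*3=15 best=102 → r--
[3,5] min(19,19)*2=38 best=102 → r--
[3,4] min(19,4)*1=4 best=102 → r--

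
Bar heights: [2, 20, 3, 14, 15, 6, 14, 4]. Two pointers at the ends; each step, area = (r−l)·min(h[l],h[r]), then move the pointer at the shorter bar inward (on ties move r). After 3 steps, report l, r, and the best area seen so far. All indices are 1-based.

[1,8] min(2,4)*7=14 best=14 * → l++
[2,8] min(20,4)*6=24 best=24 * → r--
[2,7] min(20,14)*5=70 best=70 * → r--

l=2, r=6, best area=70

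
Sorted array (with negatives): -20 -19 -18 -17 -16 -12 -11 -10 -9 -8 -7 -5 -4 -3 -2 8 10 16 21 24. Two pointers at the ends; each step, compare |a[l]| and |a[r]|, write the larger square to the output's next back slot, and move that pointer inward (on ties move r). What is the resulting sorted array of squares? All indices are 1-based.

l=1 r=20: |-20|<=|24| out[20]=576, r--
l=1 r=19: |-20|<=|21| out[19]=441, r--
l=1 r=18: |-20|>|16| out[18]=400, l++
l=2 r=18: |-19|>|16| out[17]=361, l++
l=3 r=18: |-18|>|16| out[16]=324, l++
l=4 r=18: |-17|>|16| out[15]=289, l++
l=5 r=18: |-16|<=|16| out[14]=256, r--
l=5 r=17: |-16|>|10| out[13]=256, l++
l=6 r=17: |-12|>|10| out[12]=144, l++
l=7 r=17: |-11|>|10| out[11]=121, l++
l=8 r=17: |-10|<=|10| out[10]=100, r--
l=8 r=16: |-10|>|8| out[9]=100, l++
l=9 r=16: |-9|>|8| out[8]=81, l++
l=10 r=16: |-8|<=|8| out[7]=64, r--
l=10 r=15: |-8|>|-2| out[6]=64, l++
l=11 r=15: |-7|>|-2| out[5]=49, l++
l=12 r=15: |-5|>|-2| out[4]=25, l++
l=13 r=15: |-4|>|-2| out[3]=16, l++
l=14 r=15: |-3|>|-2| out[2]=9, l++
l=15 r=15: |-2|<=|-2| out[1]=4, r--

[4, 9, 16, 25, 49, 64, 64, 81, 100, 100, 121, 144, 256, 256, 289, 324, 361, 400, 441, 576]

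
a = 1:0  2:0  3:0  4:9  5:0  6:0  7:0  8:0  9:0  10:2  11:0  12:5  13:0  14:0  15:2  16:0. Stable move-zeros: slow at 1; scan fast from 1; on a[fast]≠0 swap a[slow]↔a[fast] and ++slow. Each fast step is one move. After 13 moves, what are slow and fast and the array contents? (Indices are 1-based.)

slow=4, fast=14, a=[9, 2, 5, 0, 0, 0, 0, 0, 0, 0, 0, 0, 0, 0, 2, 0]

slow=1 fast=1: a[fast]=0, fast++
slow=1 fast=2: a[fast]=0, fast++
slow=1 fast=3: a[fast]=0, fast++
slow=1 fast=4: a[fast]=9≠0 swap→a[1]=9, slow++,fast++
slow=2 fast=5: a[fast]=0, fast++
slow=2 fast=6: a[fast]=0, fast++
slow=2 fast=7: a[fast]=0, fast++
slow=2 fast=8: a[fast]=0, fast++
slow=2 fast=9: a[fast]=0, fast++
slow=2 fast=10: a[fast]=2≠0 swap→a[2]=2, slow++,fast++
slow=3 fast=11: a[fast]=0, fast++
slow=3 fast=12: a[fast]=5≠0 swap→a[3]=5, slow++,fast++
slow=4 fast=13: a[fast]=0, fast++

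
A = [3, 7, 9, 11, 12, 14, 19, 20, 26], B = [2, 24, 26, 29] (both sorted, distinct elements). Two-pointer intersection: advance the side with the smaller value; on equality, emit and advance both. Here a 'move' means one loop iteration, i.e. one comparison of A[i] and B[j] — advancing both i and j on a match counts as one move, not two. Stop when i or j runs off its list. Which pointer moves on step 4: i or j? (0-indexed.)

i

i=0 j=0: 3>2, j++
i=0 j=1: 3<24, i++
i=1 j=1: 7<24, i++
i=2 j=1: 9<24, i++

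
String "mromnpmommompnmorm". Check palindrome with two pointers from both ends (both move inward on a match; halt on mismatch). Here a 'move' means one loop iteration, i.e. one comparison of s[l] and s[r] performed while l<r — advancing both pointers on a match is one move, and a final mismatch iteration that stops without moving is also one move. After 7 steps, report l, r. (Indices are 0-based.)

[0,17] 'm'=='m' → l++,r--
[1,16] 'r'=='r' → l++,r--
[2,15] 'o'=='o' → l++,r--
[3,14] 'm'=='m' → l++,r--
[4,13] 'n'=='n' → l++,r--
[5,12] 'p'=='p' → l++,r--
[6,11] 'm'=='m' → l++,r--

l=7, r=10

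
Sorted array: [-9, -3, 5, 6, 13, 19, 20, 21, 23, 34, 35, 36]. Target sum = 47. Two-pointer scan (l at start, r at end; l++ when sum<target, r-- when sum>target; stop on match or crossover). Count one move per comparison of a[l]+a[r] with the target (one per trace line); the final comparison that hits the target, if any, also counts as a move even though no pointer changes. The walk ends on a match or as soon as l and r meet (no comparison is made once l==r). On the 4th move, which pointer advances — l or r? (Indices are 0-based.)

[0,11] -9+36=27 <47 → l++
[1,11] -3+36=33 <47 → l++
[2,11] 5+36=41 <47 → l++
[3,11] 6+36=42 <47 → l++

l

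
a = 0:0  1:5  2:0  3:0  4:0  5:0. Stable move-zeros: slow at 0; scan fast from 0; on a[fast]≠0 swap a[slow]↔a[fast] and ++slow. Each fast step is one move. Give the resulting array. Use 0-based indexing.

slow=0 fast=0: a[fast]=0, fast++
slow=0 fast=1: a[fast]=5≠0 swap→a[0]=5, slow++,fast++
slow=1 fast=2: a[fast]=0, fast++
slow=1 fast=3: a[fast]=0, fast++
slow=1 fast=4: a[fast]=0, fast++
slow=1 fast=5: a[fast]=0, fast++

[5, 0, 0, 0, 0, 0]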